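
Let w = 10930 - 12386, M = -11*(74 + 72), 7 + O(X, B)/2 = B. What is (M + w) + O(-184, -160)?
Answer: -3396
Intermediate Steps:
O(X, B) = -14 + 2*B
M = -1606 (M = -11*146 = -1606)
w = -1456
(M + w) + O(-184, -160) = (-1606 - 1456) + (-14 + 2*(-160)) = -3062 + (-14 - 320) = -3062 - 334 = -3396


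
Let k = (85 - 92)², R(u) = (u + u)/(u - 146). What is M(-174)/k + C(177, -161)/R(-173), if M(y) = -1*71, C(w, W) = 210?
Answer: 1628972/8477 ≈ 192.16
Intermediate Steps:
M(y) = -71
R(u) = 2*u/(-146 + u) (R(u) = (2*u)/(-146 + u) = 2*u/(-146 + u))
k = 49 (k = (-7)² = 49)
M(-174)/k + C(177, -161)/R(-173) = -71/49 + 210/((2*(-173)/(-146 - 173))) = -71*1/49 + 210/((2*(-173)/(-319))) = -71/49 + 210/((2*(-173)*(-1/319))) = -71/49 + 210/(346/319) = -71/49 + 210*(319/346) = -71/49 + 33495/173 = 1628972/8477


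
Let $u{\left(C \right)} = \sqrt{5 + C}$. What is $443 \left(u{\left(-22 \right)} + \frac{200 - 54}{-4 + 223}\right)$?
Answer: $\frac{886}{3} + 443 i \sqrt{17} \approx 295.33 + 1826.5 i$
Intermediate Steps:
$443 \left(u{\left(-22 \right)} + \frac{200 - 54}{-4 + 223}\right) = 443 \left(\sqrt{5 - 22} + \frac{200 - 54}{-4 + 223}\right) = 443 \left(\sqrt{-17} + \frac{146}{219}\right) = 443 \left(i \sqrt{17} + 146 \cdot \frac{1}{219}\right) = 443 \left(i \sqrt{17} + \frac{2}{3}\right) = 443 \left(\frac{2}{3} + i \sqrt{17}\right) = \frac{886}{3} + 443 i \sqrt{17}$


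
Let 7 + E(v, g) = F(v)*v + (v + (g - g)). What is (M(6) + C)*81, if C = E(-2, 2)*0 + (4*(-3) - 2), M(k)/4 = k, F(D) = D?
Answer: 810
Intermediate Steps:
M(k) = 4*k
E(v, g) = -7 + v + v² (E(v, g) = -7 + (v*v + (v + (g - g))) = -7 + (v² + (v + 0)) = -7 + (v² + v) = -7 + (v + v²) = -7 + v + v²)
C = -14 (C = (-7 - 2 + (-2)²)*0 + (4*(-3) - 2) = (-7 - 2 + 4)*0 + (-12 - 2) = -5*0 - 14 = 0 - 14 = -14)
(M(6) + C)*81 = (4*6 - 14)*81 = (24 - 14)*81 = 10*81 = 810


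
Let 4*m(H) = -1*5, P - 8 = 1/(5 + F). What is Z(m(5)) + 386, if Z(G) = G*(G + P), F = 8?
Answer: 78513/208 ≈ 377.47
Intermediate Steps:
P = 105/13 (P = 8 + 1/(5 + 8) = 8 + 1/13 = 105/13 ≈ 8.0769)
m(H) = -5/4 (m(H) = (-1*5)/4 = (¼)*(-5) = -5/4)
Z(G) = G*(105/13 + G) (Z(G) = G*(G + 105/13) = G*(105/13 + G))
Z(m(5)) + 386 = (1/13)*(-5/4)*(105 + 13*(-5/4)) + 386 = (1/13)*(-5/4)*(105 - 65/4) + 386 = (1/13)*(-5/4)*(355/4) + 386 = -1775/208 + 386 = 78513/208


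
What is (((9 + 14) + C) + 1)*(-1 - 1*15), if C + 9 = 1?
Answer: -256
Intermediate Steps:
C = -8 (C = -9 + 1 = -8)
(((9 + 14) + C) + 1)*(-1 - 1*15) = (((9 + 14) - 8) + 1)*(-1 - 1*15) = ((23 - 8) + 1)*(-1 - 15) = (15 + 1)*(-16) = 16*(-16) = -256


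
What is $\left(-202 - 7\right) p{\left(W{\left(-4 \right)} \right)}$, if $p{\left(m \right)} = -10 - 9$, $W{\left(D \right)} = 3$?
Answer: $3971$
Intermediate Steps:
$p{\left(m \right)} = -19$ ($p{\left(m \right)} = -10 - 9 = -19$)
$\left(-202 - 7\right) p{\left(W{\left(-4 \right)} \right)} = \left(-202 - 7\right) \left(-19\right) = \left(-209\right) \left(-19\right) = 3971$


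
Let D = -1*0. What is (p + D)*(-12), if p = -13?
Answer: 156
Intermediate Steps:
D = 0
(p + D)*(-12) = (-13 + 0)*(-12) = -13*(-12) = 156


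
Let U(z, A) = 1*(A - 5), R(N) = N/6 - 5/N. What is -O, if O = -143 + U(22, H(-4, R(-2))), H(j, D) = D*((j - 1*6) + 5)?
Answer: 953/6 ≈ 158.83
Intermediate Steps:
R(N) = -5/N + N/6 (R(N) = N*(⅙) - 5/N = N/6 - 5/N = -5/N + N/6)
H(j, D) = D*(-1 + j) (H(j, D) = D*((j - 6) + 5) = D*((-6 + j) + 5) = D*(-1 + j))
U(z, A) = -5 + A (U(z, A) = 1*(-5 + A) = -5 + A)
O = -953/6 (O = -143 + (-5 + (-5/(-2) + (⅙)*(-2))*(-1 - 4)) = -143 + (-5 + (-5*(-½) - ⅓)*(-5)) = -143 + (-5 + (5/2 - ⅓)*(-5)) = -143 + (-5 + (13/6)*(-5)) = -143 + (-5 - 65/6) = -143 - 95/6 = -953/6 ≈ -158.83)
-O = -1*(-953/6) = 953/6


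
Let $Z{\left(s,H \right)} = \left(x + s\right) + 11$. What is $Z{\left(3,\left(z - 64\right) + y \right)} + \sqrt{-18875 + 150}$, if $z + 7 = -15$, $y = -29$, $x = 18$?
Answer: $32 + 5 i \sqrt{749} \approx 32.0 + 136.84 i$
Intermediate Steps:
$z = -22$ ($z = -7 - 15 = -22$)
$Z{\left(s,H \right)} = 29 + s$ ($Z{\left(s,H \right)} = \left(18 + s\right) + 11 = 29 + s$)
$Z{\left(3,\left(z - 64\right) + y \right)} + \sqrt{-18875 + 150} = \left(29 + 3\right) + \sqrt{-18875 + 150} = 32 + \sqrt{-18725} = 32 + 5 i \sqrt{749}$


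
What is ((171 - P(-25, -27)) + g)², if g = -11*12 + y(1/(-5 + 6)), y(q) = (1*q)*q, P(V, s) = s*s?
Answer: 474721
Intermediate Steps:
P(V, s) = s²
y(q) = q² (y(q) = q*q = q²)
g = -131 (g = -11*12 + (1/(-5 + 6))² = -132 + (1/1)² = -132 + 1² = -132 + 1 = -131)
((171 - P(-25, -27)) + g)² = ((171 - 1*(-27)²) - 131)² = ((171 - 1*729) - 131)² = ((171 - 729) - 131)² = (-558 - 131)² = (-689)² = 474721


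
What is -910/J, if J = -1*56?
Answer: 65/4 ≈ 16.250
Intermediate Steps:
J = -56
-910/J = -910/(-56) = -910*(-1/56) = 65/4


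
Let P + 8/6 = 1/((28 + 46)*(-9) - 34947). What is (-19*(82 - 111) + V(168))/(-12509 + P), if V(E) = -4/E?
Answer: -274706811/6237427028 ≈ -0.044042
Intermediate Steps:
P = -47485/35613 (P = -4/3 + 1/((28 + 46)*(-9) - 34947) = -4/3 + 1/(74*(-9) - 34947) = -4/3 + 1/(-666 - 34947) = -4/3 + 1/(-35613) = -4/3 - 1/35613 = -47485/35613 ≈ -1.3334)
(-19*(82 - 111) + V(168))/(-12509 + P) = (-19*(82 - 111) - 4/168)/(-12509 - 47485/35613) = (-19*(-29) - 4*1/168)/(-445530502/35613) = (551 - 1/42)*(-35613/445530502) = (23141/42)*(-35613/445530502) = -274706811/6237427028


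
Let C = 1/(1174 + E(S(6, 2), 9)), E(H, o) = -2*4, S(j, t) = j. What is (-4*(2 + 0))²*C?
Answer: 32/583 ≈ 0.054888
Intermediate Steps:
E(H, o) = -8
C = 1/1166 (C = 1/(1174 - 8) = 1/1166 ≈ 0.00085763)
(-4*(2 + 0))²*C = (-4*(2 + 0))²*(1/1166) = (-4*2)²*(1/1166) = (-8)²*(1/1166) = 64*(1/1166) = 32/583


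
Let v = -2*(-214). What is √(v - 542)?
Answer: I*√114 ≈ 10.677*I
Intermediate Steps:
v = 428
√(v - 542) = √(428 - 542) = √(-114) = I*√114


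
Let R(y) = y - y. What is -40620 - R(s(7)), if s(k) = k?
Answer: -40620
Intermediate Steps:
R(y) = 0
-40620 - R(s(7)) = -40620 - 1*0 = -40620 + 0 = -40620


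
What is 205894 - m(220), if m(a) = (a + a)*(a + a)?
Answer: 12294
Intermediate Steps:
m(a) = 4*a² (m(a) = (2*a)*(2*a) = 4*a²)
205894 - m(220) = 205894 - 4*220² = 205894 - 4*48400 = 205894 - 1*193600 = 205894 - 193600 = 12294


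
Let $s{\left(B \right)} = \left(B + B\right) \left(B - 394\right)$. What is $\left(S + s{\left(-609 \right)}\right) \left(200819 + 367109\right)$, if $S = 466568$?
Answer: $958788544016$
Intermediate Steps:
$s{\left(B \right)} = 2 B \left(-394 + B\right)$
$\left(S + s{\left(-609 \right)}\right) \left(200819 + 367109\right) = \left(466568 + 2 \left(-609\right) \left(-394 - 609\right)\right) \left(200819 + 367109\right) = \left(466568 + 2 \left(-609\right) \left(-1003\right)\right) 567928 = \left(466568 + 1221654\right) 567928 = 1688222 \cdot 567928 = 958788544016$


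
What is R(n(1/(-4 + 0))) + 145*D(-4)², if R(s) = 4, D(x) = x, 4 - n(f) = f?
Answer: 2324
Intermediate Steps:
n(f) = 4 - f
R(n(1/(-4 + 0))) + 145*D(-4)² = 4 + 145*(-4)² = 4 + 145*16 = 4 + 2320 = 2324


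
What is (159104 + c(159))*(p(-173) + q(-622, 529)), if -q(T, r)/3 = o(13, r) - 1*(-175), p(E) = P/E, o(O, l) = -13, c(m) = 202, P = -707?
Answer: -13281500526/173 ≈ -7.6772e+7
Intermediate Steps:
p(E) = -707/E
q(T, r) = -486 (q(T, r) = -3*(-13 - 1*(-175)) = -3*(-13 + 175) = -3*162 = -486)
(159104 + c(159))*(p(-173) + q(-622, 529)) = (159104 + 202)*(-707/(-173) - 486) = 159306*(-707*(-1/173) - 486) = 159306*(707/173 - 486) = 159306*(-83371/173) = -13281500526/173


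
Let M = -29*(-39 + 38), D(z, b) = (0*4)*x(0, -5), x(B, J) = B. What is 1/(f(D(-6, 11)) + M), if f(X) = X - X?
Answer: 1/29 ≈ 0.034483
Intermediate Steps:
D(z, b) = 0 (D(z, b) = (0*4)*0 = 0*0 = 0)
f(X) = 0
M = 29 (M = -29*(-1) = 29)
1/(f(D(-6, 11)) + M) = 1/(0 + 29) = 1/29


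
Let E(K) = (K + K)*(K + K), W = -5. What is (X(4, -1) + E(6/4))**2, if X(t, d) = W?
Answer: 16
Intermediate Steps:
X(t, d) = -5
E(K) = 4*K**2 (E(K) = (2*K)*(2*K) = 4*K**2)
(X(4, -1) + E(6/4))**2 = (-5 + 4*(6/4)**2)**2 = (-5 + 4*(6*(1/4))**2)**2 = (-5 + 4*(3/2)**2)**2 = (-5 + 4*(9/4))**2 = (-5 + 9)**2 = 4**2 = 16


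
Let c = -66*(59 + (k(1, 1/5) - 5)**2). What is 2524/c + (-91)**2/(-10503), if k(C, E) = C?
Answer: -3750029/2888325 ≈ -1.2983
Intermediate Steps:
c = -4950 (c = -66*(59 + (1 - 5)**2) = -66*(59 + (-4)**2) = -66*(59 + 16) = -66*75 = -4950)
2524/c + (-91)**2/(-10503) = 2524/(-4950) + (-91)**2/(-10503) = 2524*(-1/4950) + 8281*(-1/10503) = -1262/2475 - 8281/10503 = -3750029/2888325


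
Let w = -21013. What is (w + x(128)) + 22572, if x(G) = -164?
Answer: 1395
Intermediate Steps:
(w + x(128)) + 22572 = (-21013 - 164) + 22572 = -21177 + 22572 = 1395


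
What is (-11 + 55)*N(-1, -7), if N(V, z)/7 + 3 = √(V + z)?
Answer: -924 + 616*I*√2 ≈ -924.0 + 871.16*I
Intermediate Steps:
N(V, z) = -21 + 7*√(V + z)
(-11 + 55)*N(-1, -7) = (-11 + 55)*(-21 + 7*√(-1 - 7)) = 44*(-21 + 7*√(-8)) = 44*(-21 + 7*(2*I*√2)) = 44*(-21 + 14*I*√2) = -924 + 616*I*√2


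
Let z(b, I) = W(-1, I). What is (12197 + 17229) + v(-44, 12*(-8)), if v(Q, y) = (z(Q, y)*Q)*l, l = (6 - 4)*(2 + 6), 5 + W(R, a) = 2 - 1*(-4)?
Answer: 28722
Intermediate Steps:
W(R, a) = 1 (W(R, a) = -5 + (2 - 1*(-4)) = -5 + (2 + 4) = -5 + 6 = 1)
z(b, I) = 1
l = 16 (l = 2*8 = 16)
v(Q, y) = 16*Q (v(Q, y) = (1*Q)*16 = Q*16 = 16*Q)
(12197 + 17229) + v(-44, 12*(-8)) = (12197 + 17229) + 16*(-44) = 29426 - 704 = 28722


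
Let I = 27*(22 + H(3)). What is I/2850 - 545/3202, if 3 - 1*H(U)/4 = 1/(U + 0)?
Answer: 211819/1520950 ≈ 0.13927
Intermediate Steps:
H(U) = 12 - 4/U (H(U) = 12 - 4/(U + 0) = 12 - 4/U)
I = 882 (I = 27*(22 + (12 - 4/3)) = 27*(22 + 32/3) = 27*(98/3) = 882)
I/2850 - 545/3202 = 882/2850 - 545/3202 = 882*(1/2850) - 545*1/3202 = 147/475 - 545/3202 = 211819/1520950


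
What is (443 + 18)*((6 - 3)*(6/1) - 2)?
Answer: 7376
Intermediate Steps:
(443 + 18)*((6 - 3)*(6/1) - 2) = 461*(3*(6*1) - 2) = 461*(3*6 - 2) = 461*(18 - 2) = 461*16 = 7376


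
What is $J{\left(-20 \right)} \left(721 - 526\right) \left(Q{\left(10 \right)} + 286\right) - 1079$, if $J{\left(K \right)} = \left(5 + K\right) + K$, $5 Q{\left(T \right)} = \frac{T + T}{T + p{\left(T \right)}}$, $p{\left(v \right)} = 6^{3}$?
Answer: $- \frac{220705927}{113} \approx -1.9532 \cdot 10^{6}$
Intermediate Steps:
$p{\left(v \right)} = 216$
$Q{\left(T \right)} = \frac{2 T}{5 \left(216 + T\right)}$ ($Q{\left(T \right)} = \frac{\left(T + T\right) \frac{1}{T + 216}}{5} = \frac{2 T \frac{1}{216 + T}}{5} = \frac{2 T}{5 \left(216 + T\right)}$)
$J{\left(K \right)} = 5 + 2 K$
$J{\left(-20 \right)} \left(721 - 526\right) \left(Q{\left(10 \right)} + 286\right) - 1079 = \left(5 + 2 \left(-20\right)\right) \left(721 - 526\right) \left(\frac{2}{5} \cdot 10 \frac{1}{216 + 10} + 286\right) - 1079 = \left(5 - 40\right) 195 \left(\frac{2}{5} \cdot 10 \cdot \frac{1}{226} + 286\right) - 1079 = - 35 \cdot 195 \left(\frac{2}{5} \cdot 10 \cdot \frac{1}{226} + 286\right) - 1079 = - 35 \cdot 195 \left(\frac{2}{113} + 286\right) - 1079 = - 35 \cdot 195 \cdot \frac{32320}{113} - 1079 = \left(-35\right) \frac{6302400}{113} - 1079 = - \frac{220584000}{113} - 1079 = - \frac{220705927}{113}$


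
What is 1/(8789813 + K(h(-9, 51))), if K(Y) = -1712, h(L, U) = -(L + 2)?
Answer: 1/8788101 ≈ 1.1379e-7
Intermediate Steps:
h(L, U) = -2 - L (h(L, U) = -(2 + L) = -2 - L)
1/(8789813 + K(h(-9, 51))) = 1/(8789813 - 1712) = 1/8788101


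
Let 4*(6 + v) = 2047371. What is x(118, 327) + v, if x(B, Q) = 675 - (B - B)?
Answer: 2050047/4 ≈ 5.1251e+5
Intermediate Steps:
x(B, Q) = 675 (x(B, Q) = 675 - 1*0 = 675 + 0 = 675)
v = 2047347/4 (v = -6 + (¼)*2047371 = -6 + 2047371/4 = 2047347/4 ≈ 5.1184e+5)
x(118, 327) + v = 675 + 2047347/4 = 2050047/4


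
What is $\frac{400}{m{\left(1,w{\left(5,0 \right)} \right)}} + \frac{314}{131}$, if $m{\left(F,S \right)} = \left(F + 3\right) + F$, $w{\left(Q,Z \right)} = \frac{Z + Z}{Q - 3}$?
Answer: $\frac{10794}{131} \approx 82.397$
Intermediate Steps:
$w{\left(Q,Z \right)} = \frac{2 Z}{-3 + Q}$
$m{\left(F,S \right)} = 3 + 2 F$ ($m{\left(F,S \right)} = \left(3 + F\right) + F = 3 + 2 F$)
$\frac{400}{m{\left(1,w{\left(5,0 \right)} \right)}} + \frac{314}{131} = \frac{400}{3 + 2 \cdot 1} + \frac{314}{131} = \frac{400}{3 + 2} + 314 \cdot \frac{1}{131} = \frac{400}{5} + \frac{314}{131} = 400 \cdot \frac{1}{5} + \frac{314}{131} = 80 + \frac{314}{131} = \frac{10794}{131}$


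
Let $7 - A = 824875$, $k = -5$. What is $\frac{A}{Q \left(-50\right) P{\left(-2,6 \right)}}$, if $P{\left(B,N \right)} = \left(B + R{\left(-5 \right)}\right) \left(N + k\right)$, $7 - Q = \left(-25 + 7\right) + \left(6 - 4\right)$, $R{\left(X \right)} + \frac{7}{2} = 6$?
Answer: $\frac{824868}{575} \approx 1434.6$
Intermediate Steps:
$A = -824868$ ($A = 7 - 824875 = -824868$)
$R{\left(X \right)} = \frac{5}{2}$ ($R{\left(X \right)} = - \frac{7}{2} + 6 = \frac{5}{2}$)
$Q = 23$ ($Q = 7 - \left(\left(-25 + 7\right) + \left(6 - 4\right)\right) = 7 - \left(-18 + 2\right) = 7 - -16 = 7 + 16 = 23$)
$P{\left(B,N \right)} = \left(-5 + N\right) \left(\frac{5}{2} + B\right)$ ($P{\left(B,N \right)} = \left(B + \frac{5}{2}\right) \left(N - 5\right) = \left(\frac{5}{2} + B\right) \left(-5 + N\right) = \left(-5 + N\right) \left(\frac{5}{2} + B\right)$)
$\frac{A}{Q \left(-50\right) P{\left(-2,6 \right)}} = - \frac{824868}{23 \left(-50\right) \left(- \frac{25}{2} - -10 + \frac{5}{2} \cdot 6 - 12\right)} = - \frac{824868}{\left(-1150\right) \left(- \frac{25}{2} + 10 + 15 - 12\right)} = - \frac{824868}{\left(-1150\right) \frac{1}{2}} = - \frac{824868}{-575} = \left(-824868\right) \left(- \frac{1}{575}\right) = \frac{824868}{575}$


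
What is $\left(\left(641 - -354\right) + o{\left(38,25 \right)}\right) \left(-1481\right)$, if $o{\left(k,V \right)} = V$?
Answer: $-1510620$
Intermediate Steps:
$\left(\left(641 - -354\right) + o{\left(38,25 \right)}\right) \left(-1481\right) = \left(\left(641 - -354\right) + 25\right) \left(-1481\right) = \left(\left(641 + 354\right) + 25\right) \left(-1481\right) = \left(995 + 25\right) \left(-1481\right) = 1020 \left(-1481\right) = -1510620$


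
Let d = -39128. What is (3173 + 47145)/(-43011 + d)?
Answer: -50318/82139 ≈ -0.61260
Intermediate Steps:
(3173 + 47145)/(-43011 + d) = (3173 + 47145)/(-43011 - 39128) = 50318/(-82139) = 50318*(-1/82139) = -50318/82139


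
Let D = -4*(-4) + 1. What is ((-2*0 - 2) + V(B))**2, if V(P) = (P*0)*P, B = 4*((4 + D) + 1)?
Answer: 4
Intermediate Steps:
D = 17 (D = 16 + 1 = 17)
B = 88 (B = 4*((4 + 17) + 1) = 4*(21 + 1) = 4*22 = 88)
V(P) = 0 (V(P) = 0*P = 0)
((-2*0 - 2) + V(B))**2 = ((-2*0 - 2) + 0)**2 = ((0 - 2) + 0)**2 = (-2 + 0)**2 = (-2)**2 = 4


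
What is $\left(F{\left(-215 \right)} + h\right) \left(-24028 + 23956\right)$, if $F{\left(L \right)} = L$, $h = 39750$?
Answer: $-2846520$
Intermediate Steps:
$\left(F{\left(-215 \right)} + h\right) \left(-24028 + 23956\right) = \left(-215 + 39750\right) \left(-24028 + 23956\right) = 39535 \left(-72\right) = -2846520$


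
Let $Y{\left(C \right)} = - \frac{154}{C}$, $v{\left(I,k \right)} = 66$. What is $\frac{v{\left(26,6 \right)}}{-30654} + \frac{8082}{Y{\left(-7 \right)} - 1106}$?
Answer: $- \frac{20651431}{2769078} \approx -7.4579$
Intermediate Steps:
$\frac{v{\left(26,6 \right)}}{-30654} + \frac{8082}{Y{\left(-7 \right)} - 1106} = \frac{66}{-30654} + \frac{8082}{- \frac{154}{-7} - 1106} = 66 \left(- \frac{1}{30654}\right) + \frac{8082}{\left(-154\right) \left(- \frac{1}{7}\right) - 1106} = - \frac{11}{5109} + \frac{8082}{22 - 1106} = - \frac{11}{5109} + \frac{8082}{-1084} = - \frac{11}{5109} + 8082 \left(- \frac{1}{1084}\right) = - \frac{11}{5109} - \frac{4041}{542} = - \frac{20651431}{2769078}$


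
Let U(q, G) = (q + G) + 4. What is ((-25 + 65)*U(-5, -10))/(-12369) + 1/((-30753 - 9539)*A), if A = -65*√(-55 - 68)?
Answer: 440/12369 - I*√123/322134540 ≈ 0.035573 - 3.4428e-8*I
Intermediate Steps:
U(q, G) = 4 + G + q (U(q, G) = (G + q) + 4 = 4 + G + q)
A = -65*I*√123 ≈ -720.88*I
((-25 + 65)*U(-5, -10))/(-12369) + 1/((-30753 - 9539)*A) = ((-25 + 65)*(4 - 10 - 5))/(-12369) + 1/((-30753 - 9539)*((-65*I*√123))) = (40*(-11))*(-1/12369) + (I*√123/7995)/(-40292) = -440*(-1/12369) - I*√123/322134540 = 440/12369 - I*√123/322134540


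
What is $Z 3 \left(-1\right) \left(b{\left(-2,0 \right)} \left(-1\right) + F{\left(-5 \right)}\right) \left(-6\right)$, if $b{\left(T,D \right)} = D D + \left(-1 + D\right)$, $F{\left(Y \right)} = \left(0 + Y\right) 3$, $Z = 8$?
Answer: $-2016$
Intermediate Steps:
$F{\left(Y \right)} = 3 Y$ ($F{\left(Y \right)} = Y 3 = 3 Y$)
$b{\left(T,D \right)} = -1 + D + D^{2}$ ($b{\left(T,D \right)} = D^{2} + \left(-1 + D\right) = -1 + D + D^{2}$)
$Z 3 \left(-1\right) \left(b{\left(-2,0 \right)} \left(-1\right) + F{\left(-5 \right)}\right) \left(-6\right) = 8 \cdot 3 \left(-1\right) \left(\left(-1 + 0 + 0^{2}\right) \left(-1\right) + 3 \left(-5\right)\right) \left(-6\right) = 8 \left(- 3 \left(\left(-1 + 0 + 0\right) \left(-1\right) - 15\right)\right) \left(-6\right) = 8 \left(- 3 \left(\left(-1\right) \left(-1\right) - 15\right)\right) \left(-6\right) = 8 \left(- 3 \left(1 - 15\right)\right) \left(-6\right) = 8 \left(\left(-3\right) \left(-14\right)\right) \left(-6\right) = 8 \cdot 42 \left(-6\right) = 336 \left(-6\right) = -2016$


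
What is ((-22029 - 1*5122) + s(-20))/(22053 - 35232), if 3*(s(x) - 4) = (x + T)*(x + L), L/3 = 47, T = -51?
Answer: 90032/39537 ≈ 2.2772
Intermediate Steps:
L = 141 (L = 3*47 = 141)
s(x) = 4 + (-51 + x)*(141 + x)/3 (s(x) = 4 + ((x - 51)*(x + 141))/3 = 4 + ((-51 + x)*(141 + x))/3 = 4 + (-51 + x)*(141 + x)/3)
((-22029 - 1*5122) + s(-20))/(22053 - 35232) = ((-22029 - 1*5122) + (-2393 + 30*(-20) + (⅓)*(-20)²))/(22053 - 35232) = ((-22029 - 5122) + (-2393 - 600 + (⅓)*400))/(-13179) = (-27151 + (-2393 - 600 + 400/3))*(-1/13179) = (-27151 - 8579/3)*(-1/13179) = -90032/3*(-1/13179) = 90032/39537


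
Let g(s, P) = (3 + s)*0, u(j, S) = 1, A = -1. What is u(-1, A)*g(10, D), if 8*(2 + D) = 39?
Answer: 0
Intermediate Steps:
D = 23/8 (D = -2 + (⅛)*39 = -2 + 39/8 = 23/8 ≈ 2.8750)
g(s, P) = 0
u(-1, A)*g(10, D) = 1*0 = 0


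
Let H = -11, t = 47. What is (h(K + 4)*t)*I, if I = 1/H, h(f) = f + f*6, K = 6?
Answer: -3290/11 ≈ -299.09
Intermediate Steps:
h(f) = 7*f (h(f) = f + 6*f = 7*f)
I = -1/11 (I = 1/(-11) = -1/11 ≈ -0.090909)
(h(K + 4)*t)*I = ((7*(6 + 4))*47)*(-1/11) = ((7*10)*47)*(-1/11) = (70*47)*(-1/11) = 3290*(-1/11) = -3290/11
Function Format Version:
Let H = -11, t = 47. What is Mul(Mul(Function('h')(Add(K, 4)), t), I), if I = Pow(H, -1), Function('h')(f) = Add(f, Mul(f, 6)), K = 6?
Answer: Rational(-3290, 11) ≈ -299.09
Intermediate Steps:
Function('h')(f) = Mul(7, f) (Function('h')(f) = Add(f, Mul(6, f)) = Mul(7, f))
I = Rational(-1, 11) (I = Pow(-11, -1) = Rational(-1, 11) ≈ -0.090909)
Mul(Mul(Function('h')(Add(K, 4)), t), I) = Mul(Mul(Mul(7, Add(6, 4)), 47), Rational(-1, 11)) = Mul(Mul(Mul(7, 10), 47), Rational(-1, 11)) = Mul(Mul(70, 47), Rational(-1, 11)) = Mul(3290, Rational(-1, 11)) = Rational(-3290, 11)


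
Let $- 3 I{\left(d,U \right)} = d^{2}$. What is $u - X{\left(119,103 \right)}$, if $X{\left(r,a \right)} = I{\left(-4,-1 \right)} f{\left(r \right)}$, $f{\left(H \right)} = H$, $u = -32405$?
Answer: $- \frac{95311}{3} \approx -31770.0$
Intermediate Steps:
$I{\left(d,U \right)} = - \frac{d^{2}}{3}$
$X{\left(r,a \right)} = - \frac{16 r}{3}$ ($X{\left(r,a \right)} = - \frac{\left(-4\right)^{2}}{3} r = \left(- \frac{1}{3}\right) 16 r = - \frac{16 r}{3}$)
$u - X{\left(119,103 \right)} = -32405 - \left(- \frac{16}{3}\right) 119 = -32405 - - \frac{1904}{3} = -32405 + \frac{1904}{3} = - \frac{95311}{3}$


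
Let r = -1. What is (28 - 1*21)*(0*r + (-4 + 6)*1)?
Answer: 14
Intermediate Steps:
(28 - 1*21)*(0*r + (-4 + 6)*1) = (28 - 1*21)*(0*(-1) + (-4 + 6)*1) = (28 - 21)*(0 + 2*1) = 7*(0 + 2) = 7*2 = 14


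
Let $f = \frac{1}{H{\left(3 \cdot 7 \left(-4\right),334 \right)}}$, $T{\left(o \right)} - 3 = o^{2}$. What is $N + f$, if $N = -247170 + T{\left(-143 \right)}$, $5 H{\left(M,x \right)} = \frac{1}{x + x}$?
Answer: $-223378$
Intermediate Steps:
$T{\left(o \right)} = 3 + o^{2}$
$H{\left(M,x \right)} = \frac{1}{10 x}$ ($H{\left(M,x \right)} = \frac{1}{5 \left(x + x\right)} = \frac{1}{5 \cdot 2 x} = \frac{\frac{1}{2} \frac{1}{x}}{5} = \frac{1}{10 x}$)
$N = -226718$ ($N = -247170 + \left(3 + \left(-143\right)^{2}\right) = -247170 + \left(3 + 20449\right) = -247170 + 20452 = -226718$)
$f = 3340$ ($f = \frac{1}{\frac{1}{10} \cdot \frac{1}{334}} = \frac{1}{\frac{1}{3340}} = 3340$)
$N + f = -226718 + 3340 = -223378$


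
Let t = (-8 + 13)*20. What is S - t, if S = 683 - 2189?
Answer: -1606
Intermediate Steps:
S = -1506
t = 100 (t = 5*20 = 100)
S - t = -1506 - 1*100 = -1506 - 100 = -1606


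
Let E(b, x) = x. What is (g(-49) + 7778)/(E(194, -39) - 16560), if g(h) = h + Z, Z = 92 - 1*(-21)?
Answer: -2614/5533 ≈ -0.47244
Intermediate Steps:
Z = 113 (Z = 92 + 21 = 113)
g(h) = 113 + h (g(h) = h + 113 = 113 + h)
(g(-49) + 7778)/(E(194, -39) - 16560) = ((113 - 49) + 7778)/(-39 - 16560) = (64 + 7778)/(-16599) = 7842*(-1/16599) = -2614/5533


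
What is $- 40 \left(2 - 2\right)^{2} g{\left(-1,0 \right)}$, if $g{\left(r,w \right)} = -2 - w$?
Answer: $0$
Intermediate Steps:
$- 40 \left(2 - 2\right)^{2} g{\left(-1,0 \right)} = - 40 \left(2 - 2\right)^{2} \left(-2 - 0\right) = - 40 \cdot 0^{2} \left(-2 + 0\right) = \left(-40\right) 0 \left(-2\right) = 0 \left(-2\right) = 0$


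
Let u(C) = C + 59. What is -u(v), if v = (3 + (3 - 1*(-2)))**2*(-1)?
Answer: 5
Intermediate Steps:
v = -64 (v = (3 + (3 + 2))**2*(-1) = (3 + 5)**2*(-1) = 8**2*(-1) = 64*(-1) = -64)
u(C) = 59 + C
-u(v) = -(59 - 64) = -1*(-5) = 5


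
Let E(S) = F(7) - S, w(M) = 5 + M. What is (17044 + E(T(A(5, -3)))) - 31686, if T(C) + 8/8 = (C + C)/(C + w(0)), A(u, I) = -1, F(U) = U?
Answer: -29267/2 ≈ -14634.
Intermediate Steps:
T(C) = -1 + 2*C/(5 + C) (T(C) = -1 + (C + C)/(C + (5 + 0)) = -1 + (2*C)/(C + 5) = -1 + (2*C)/(5 + C) = -1 + 2*C/(5 + C))
E(S) = 7 - S
(17044 + E(T(A(5, -3)))) - 31686 = (17044 + (7 - (-5 - 1)/(5 - 1))) - 31686 = (17044 + (7 - (-6)/4)) - 31686 = (17044 + (7 - 1*(-3/2))) - 31686 = (17044 + (7 + 3/2)) - 31686 = (17044 + 17/2) - 31686 = 34105/2 - 31686 = -29267/2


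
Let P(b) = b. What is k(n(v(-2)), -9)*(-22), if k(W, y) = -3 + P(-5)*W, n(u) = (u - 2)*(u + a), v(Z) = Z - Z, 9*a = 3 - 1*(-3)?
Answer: -242/3 ≈ -80.667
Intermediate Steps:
a = 2/3 (a = (3 - 1*(-3))/9 = (3 + 3)/9 = (1/9)*6 = 2/3 ≈ 0.66667)
v(Z) = 0
n(u) = (-2 + u)*(2/3 + u) (n(u) = (u - 2)*(u + 2/3) = (-2 + u)*(2/3 + u))
k(W, y) = -3 - 5*W
k(n(v(-2)), -9)*(-22) = (-3 - 5*(-4/3 + 0**2 - 4/3*0))*(-22) = (-3 - 5*(-4/3 + 0 + 0))*(-22) = (-3 - 5*(-4/3))*(-22) = (-3 + 20/3)*(-22) = (11/3)*(-22) = -242/3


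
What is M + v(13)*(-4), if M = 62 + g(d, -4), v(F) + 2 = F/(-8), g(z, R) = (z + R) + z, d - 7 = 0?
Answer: 173/2 ≈ 86.500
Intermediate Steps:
d = 7 (d = 7 + 0 = 7)
g(z, R) = R + 2*z (g(z, R) = (R + z) + z = R + 2*z)
v(F) = -2 - F/8 (v(F) = -2 + F/(-8) = -2 + F*(-⅛) = -2 - F/8)
M = 72 (M = 62 + (-4 + 2*7) = 62 + (-4 + 14) = 62 + 10 = 72)
M + v(13)*(-4) = 72 + (-2 - ⅛*13)*(-4) = 72 + (-2 - 13/8)*(-4) = 72 - 29/8*(-4) = 72 + 29/2 = 173/2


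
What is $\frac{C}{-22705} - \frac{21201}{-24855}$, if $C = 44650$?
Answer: $- \frac{2204937}{1980115} \approx -1.1135$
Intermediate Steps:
$\frac{C}{-22705} - \frac{21201}{-24855} = \frac{44650}{-22705} - \frac{21201}{-24855} = 44650 \left(- \frac{1}{22705}\right) - - \frac{7067}{8285} = - \frac{470}{239} + \frac{7067}{8285} = - \frac{2204937}{1980115}$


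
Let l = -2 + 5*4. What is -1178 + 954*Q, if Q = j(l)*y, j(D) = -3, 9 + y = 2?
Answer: 18856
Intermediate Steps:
y = -7 (y = -9 + 2 = -7)
l = 18 (l = -2 + 20 = 18)
Q = 21 (Q = -3*(-7) = 21)
-1178 + 954*Q = -1178 + 954*21 = -1178 + 20034 = 18856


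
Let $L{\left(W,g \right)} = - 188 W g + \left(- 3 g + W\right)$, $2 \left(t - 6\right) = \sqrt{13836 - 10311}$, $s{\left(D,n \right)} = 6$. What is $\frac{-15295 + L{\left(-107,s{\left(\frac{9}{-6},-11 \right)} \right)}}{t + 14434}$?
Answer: $\frac{1216148352}{166810175} - \frac{210552 \sqrt{141}}{166810175} \approx 7.2756$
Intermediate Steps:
$t = 6 + \frac{5 \sqrt{141}}{2}$ ($t = 6 + \frac{\sqrt{13836 - 10311}}{2} = 6 + \frac{\sqrt{3525}}{2} = 6 + \frac{5 \sqrt{141}}{2} \approx 35.686$)
$L{\left(W,g \right)} = W - 3 g - 188 W g$ ($L{\left(W,g \right)} = - 188 W g + \left(W - 3 g\right) = W - 3 g - 188 W g$)
$\frac{-15295 + L{\left(-107,s{\left(\frac{9}{-6},-11 \right)} \right)}}{t + 14434} = \frac{-15295 - \left(125 - 120696\right)}{\left(6 + \frac{5 \sqrt{141}}{2}\right) + 14434} = \frac{-15295 - -120571}{14440 + \frac{5 \sqrt{141}}{2}} = \frac{-15295 + 120571}{14440 + \frac{5 \sqrt{141}}{2}} = \frac{105276}{14440 + \frac{5 \sqrt{141}}{2}}$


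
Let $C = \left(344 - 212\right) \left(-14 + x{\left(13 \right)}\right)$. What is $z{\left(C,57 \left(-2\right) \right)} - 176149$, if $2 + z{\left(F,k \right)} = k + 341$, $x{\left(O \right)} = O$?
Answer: $-175924$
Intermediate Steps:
$C = -132$ ($C = \left(344 - 212\right) \left(-14 + 13\right) = 132 \left(-1\right) = -132$)
$z{\left(F,k \right)} = 339 + k$ ($z{\left(F,k \right)} = -2 + \left(k + 341\right) = -2 + \left(341 + k\right) = 339 + k$)
$z{\left(C,57 \left(-2\right) \right)} - 176149 = \left(339 + 57 \left(-2\right)\right) - 176149 = \left(339 - 114\right) - 176149 = 225 - 176149 = -175924$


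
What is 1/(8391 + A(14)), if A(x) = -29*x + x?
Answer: 1/7999 ≈ 0.00012502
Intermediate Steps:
A(x) = -28*x
1/(8391 + A(14)) = 1/(8391 - 28*14) = 1/(8391 - 392) = 1/7999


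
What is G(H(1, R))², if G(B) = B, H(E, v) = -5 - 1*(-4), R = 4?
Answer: 1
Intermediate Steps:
H(E, v) = -1 (H(E, v) = -5 + 4 = -1)
G(H(1, R))² = (-1)² = 1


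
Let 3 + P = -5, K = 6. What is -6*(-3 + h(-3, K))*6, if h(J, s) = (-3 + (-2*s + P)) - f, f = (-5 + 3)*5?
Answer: 576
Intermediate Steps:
P = -8 (P = -3 - 5 = -8)
f = -10 (f = -2*5 = -10)
h(J, s) = -1 - 2*s (h(J, s) = (-3 + (-2*s - 8)) - 1*(-10) = (-3 + (-8 - 2*s)) + 10 = (-11 - 2*s) + 10 = -1 - 2*s)
-6*(-3 + h(-3, K))*6 = -6*(-3 + (-1 - 2*6))*6 = -6*(-3 + (-1 - 12))*6 = -6*(-3 - 13)*6 = -6*(-16)*6 = 96*6 = 576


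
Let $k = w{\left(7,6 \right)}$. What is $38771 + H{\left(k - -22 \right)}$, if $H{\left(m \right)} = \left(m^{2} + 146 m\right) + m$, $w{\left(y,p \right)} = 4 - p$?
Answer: $42111$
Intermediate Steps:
$k = -2$ ($k = 4 - 6 = -2$)
$H{\left(m \right)} = m^{2} + 147 m$
$38771 + H{\left(k - -22 \right)} = 38771 + \left(-2 - -22\right) \left(147 - -20\right) = 38771 + \left(-2 + 22\right) \left(147 + \left(-2 + 22\right)\right) = 38771 + 20 \left(147 + 20\right) = 38771 + 20 \cdot 167 = 38771 + 3340 = 42111$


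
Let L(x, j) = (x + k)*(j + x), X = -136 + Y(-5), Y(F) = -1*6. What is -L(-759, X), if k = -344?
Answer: -993803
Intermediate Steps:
Y(F) = -6
X = -142 (X = -136 - 6 = -142)
L(x, j) = (-344 + x)*(j + x) (L(x, j) = (x - 344)*(j + x) = (-344 + x)*(j + x))
-L(-759, X) = -((-759)² - 344*(-142) - 344*(-759) - 142*(-759)) = -(576081 + 48848 + 261096 + 107778) = -1*993803 = -993803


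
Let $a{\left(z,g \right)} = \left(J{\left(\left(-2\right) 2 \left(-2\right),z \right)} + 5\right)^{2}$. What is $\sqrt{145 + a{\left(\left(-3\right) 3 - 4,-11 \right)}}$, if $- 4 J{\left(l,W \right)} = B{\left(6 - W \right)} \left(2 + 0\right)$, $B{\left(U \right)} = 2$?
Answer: $\sqrt{161} \approx 12.689$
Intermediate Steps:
$J{\left(l,W \right)} = -1$ ($J{\left(l,W \right)} = - \frac{2 \left(2 + 0\right)}{4} = - \frac{2 \cdot 2}{4} = \left(- \frac{1}{4}\right) 4 = -1$)
$a{\left(z,g \right)} = 16$ ($a{\left(z,g \right)} = \left(-1 + 5\right)^{2} = 4^{2} = 16$)
$\sqrt{145 + a{\left(\left(-3\right) 3 - 4,-11 \right)}} = \sqrt{145 + 16} = \sqrt{161}$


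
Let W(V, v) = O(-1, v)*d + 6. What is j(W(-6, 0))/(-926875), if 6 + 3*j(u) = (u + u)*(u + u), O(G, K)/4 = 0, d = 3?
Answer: -46/926875 ≈ -4.9629e-5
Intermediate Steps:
O(G, K) = 0 (O(G, K) = 4*0 = 0)
W(V, v) = 6 (W(V, v) = 0*3 + 6 = 0 + 6 = 6)
j(u) = -2 + 4*u²/3 (j(u) = -2 + ((u + u)*(u + u))/3 = -2 + ((2*u)*(2*u))/3 = -2 + (4*u²)/3 = -2 + 4*u²/3)
j(W(-6, 0))/(-926875) = (-2 + (4/3)*6²)/(-926875) = (-2 + (4/3)*36)*(-1/926875) = (-2 + 48)*(-1/926875) = 46*(-1/926875) = -46/926875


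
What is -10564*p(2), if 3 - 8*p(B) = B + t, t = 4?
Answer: 7923/2 ≈ 3961.5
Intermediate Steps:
p(B) = -⅛ - B/8 (p(B) = 3/8 - (B + 4)/8 = 3/8 - (4 + B)/8 = 3/8 + (-½ - B/8) = -⅛ - B/8)
-10564*p(2) = -10564*(-⅛ - ⅛*2) = -10564*(-⅛ - ¼) = -10564*(-3/8) = 7923/2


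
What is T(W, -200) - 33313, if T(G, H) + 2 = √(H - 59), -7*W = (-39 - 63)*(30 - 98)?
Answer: -33315 + I*√259 ≈ -33315.0 + 16.093*I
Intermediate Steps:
W = -6936/7 (W = -(-39 - 63)*(30 - 98)/7 = -(-102)*(-68)/7 = -⅐*6936 = -6936/7 ≈ -990.86)
T(G, H) = -2 + √(-59 + H) (T(G, H) = -2 + √(H - 59) = -2 + √(-59 + H))
T(W, -200) - 33313 = (-2 + √(-59 - 200)) - 33313 = (-2 + √(-259)) - 33313 = (-2 + I*√259) - 33313 = -33315 + I*√259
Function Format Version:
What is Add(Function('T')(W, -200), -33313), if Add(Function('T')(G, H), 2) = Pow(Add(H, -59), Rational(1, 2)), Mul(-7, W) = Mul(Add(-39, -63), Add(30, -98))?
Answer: Add(-33315, Mul(I, Pow(259, Rational(1, 2)))) ≈ Add(-33315., Mul(16.093, I))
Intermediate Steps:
W = Rational(-6936, 7) (W = Mul(Rational(-1, 7), Mul(Add(-39, -63), Add(30, -98))) = Mul(Rational(-1, 7), Mul(-102, -68)) = Mul(Rational(-1, 7), 6936) = Rational(-6936, 7) ≈ -990.86)
Function('T')(G, H) = Add(-2, Pow(Add(-59, H), Rational(1, 2))) (Function('T')(G, H) = Add(-2, Pow(Add(H, -59), Rational(1, 2))) = Add(-2, Pow(Add(-59, H), Rational(1, 2))))
Add(Function('T')(W, -200), -33313) = Add(Add(-2, Pow(Add(-59, -200), Rational(1, 2))), -33313) = Add(Add(-2, Pow(-259, Rational(1, 2))), -33313) = Add(Add(-2, Mul(I, Pow(259, Rational(1, 2)))), -33313) = Add(-33315, Mul(I, Pow(259, Rational(1, 2))))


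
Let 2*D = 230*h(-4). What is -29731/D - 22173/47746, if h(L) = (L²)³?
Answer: -5931953123/11245137920 ≈ -0.52751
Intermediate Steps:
h(L) = L⁶
D = 471040 (D = (230*(-4)⁶)/2 = (230*4096)/2 = (½)*942080 = 471040)
-29731/D - 22173/47746 = -29731/471040 - 22173/47746 = -5931953123/11245137920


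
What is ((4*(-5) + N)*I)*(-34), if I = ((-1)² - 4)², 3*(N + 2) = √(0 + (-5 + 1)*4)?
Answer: 6732 - 408*I ≈ 6732.0 - 408.0*I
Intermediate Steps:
N = -2 + 4*I/3 (N = -2 + √(0 + (-5 + 1)*4)/3 = -2 + √(0 - 4*4)/3 = -2 + √(0 - 16)/3 = -2 + √(-16)/3 = -2 + (4*I)/3 = -2 + 4*I/3 ≈ -2.0 + 1.3333*I)
I = 9 (I = (1 - 4)² = (-3)² = 9)
((4*(-5) + N)*I)*(-34) = ((4*(-5) + (-2 + 4*I/3))*9)*(-34) = ((-20 + (-2 + 4*I/3))*9)*(-34) = ((-22 + 4*I/3)*9)*(-34) = (-198 + 12*I)*(-34) = 6732 - 408*I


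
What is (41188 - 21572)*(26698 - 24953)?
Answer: 34229920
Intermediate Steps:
(41188 - 21572)*(26698 - 24953) = 19616*1745 = 34229920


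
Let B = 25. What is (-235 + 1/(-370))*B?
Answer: -434755/74 ≈ -5875.1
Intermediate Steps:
(-235 + 1/(-370))*B = (-235 + 1/(-370))*25 = (-235 - 1/370)*25 = -86951/370*25 = -434755/74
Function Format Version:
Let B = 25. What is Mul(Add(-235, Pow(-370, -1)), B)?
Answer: Rational(-434755, 74) ≈ -5875.1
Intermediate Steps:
Mul(Add(-235, Pow(-370, -1)), B) = Mul(Add(-235, Pow(-370, -1)), 25) = Mul(Add(-235, Rational(-1, 370)), 25) = Mul(Rational(-86951, 370), 25) = Rational(-434755, 74)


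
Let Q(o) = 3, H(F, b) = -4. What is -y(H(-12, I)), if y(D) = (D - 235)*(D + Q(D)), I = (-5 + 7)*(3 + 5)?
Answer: -239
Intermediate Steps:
I = 16 (I = 2*8 = 16)
y(D) = (-235 + D)*(3 + D) (y(D) = (D - 235)*(D + 3) = (-235 + D)*(3 + D))
-y(H(-12, I)) = -(-705 + (-4)² - 232*(-4)) = -(-705 + 16 + 928) = -1*239 = -239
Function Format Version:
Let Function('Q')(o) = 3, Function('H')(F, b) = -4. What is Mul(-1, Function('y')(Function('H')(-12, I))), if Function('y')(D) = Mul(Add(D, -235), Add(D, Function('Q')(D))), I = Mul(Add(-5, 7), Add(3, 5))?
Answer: -239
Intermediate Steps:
I = 16 (I = Mul(2, 8) = 16)
Function('y')(D) = Mul(Add(-235, D), Add(3, D)) (Function('y')(D) = Mul(Add(D, -235), Add(D, 3)) = Mul(Add(-235, D), Add(3, D)))
Mul(-1, Function('y')(Function('H')(-12, I))) = Mul(-1, Add(-705, Pow(-4, 2), Mul(-232, -4))) = Mul(-1, Add(-705, 16, 928)) = Mul(-1, 239) = -239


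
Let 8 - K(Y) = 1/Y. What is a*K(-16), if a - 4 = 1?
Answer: 645/16 ≈ 40.313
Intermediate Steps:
K(Y) = 8 - 1/Y
a = 5 (a = 4 + 1 = 5)
a*K(-16) = 5*(8 - 1/(-16)) = 5*(8 - 1*(-1/16)) = 5*(8 + 1/16) = 5*(129/16) = 645/16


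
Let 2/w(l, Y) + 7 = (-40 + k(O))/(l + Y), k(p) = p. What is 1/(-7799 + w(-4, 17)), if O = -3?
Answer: -67/522546 ≈ -0.00012822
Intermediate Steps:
w(l, Y) = 2/(-7 - 43/(Y + l)) (w(l, Y) = 2/(-7 + (-40 - 3)/(l + Y)) = 2/(-7 - 43/(Y + l)))
1/(-7799 + w(-4, 17)) = 1/(-7799 + 2*(-1*17 - 1*(-4))/(43 + 7*17 + 7*(-4))) = 1/(-7799 + 2*(-17 + 4)/(43 + 119 - 28)) = 1/(-7799 + 2*(-13)/134) = 1/(-7799 + 2*(1/134)*(-13)) = 1/(-7799 - 13/67) = 1/(-522546/67) = -67/522546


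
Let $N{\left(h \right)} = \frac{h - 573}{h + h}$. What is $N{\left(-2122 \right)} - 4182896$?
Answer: $- \frac{17752207929}{4244} \approx -4.1829 \cdot 10^{6}$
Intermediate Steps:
$N{\left(h \right)} = \frac{-573 + h}{2 h}$
$N{\left(-2122 \right)} - 4182896 = \frac{-573 - 2122}{2 \left(-2122\right)} - 4182896 = \frac{1}{2} \left(- \frac{1}{2122}\right) \left(-2695\right) - 4182896 = \frac{2695}{4244} - 4182896 = - \frac{17752207929}{4244}$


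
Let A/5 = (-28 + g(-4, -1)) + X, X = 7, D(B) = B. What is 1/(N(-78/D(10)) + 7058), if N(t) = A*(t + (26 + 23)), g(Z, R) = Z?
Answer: 1/1908 ≈ 0.00052411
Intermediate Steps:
A = -125 (A = 5*((-28 - 4) + 7) = 5*(-32 + 7) = 5*(-25) = -125)
N(t) = -6125 - 125*t (N(t) = -125*(t + (26 + 23)) = -125*(t + 49) = -125*(49 + t) = -6125 - 125*t)
1/(N(-78/D(10)) + 7058) = 1/((-6125 - (-9750)/10) + 7058) = 1/((-6125 - 125*(-39/5)) + 7058) = 1/((-6125 + 975) + 7058) = 1/(-5150 + 7058) = 1/1908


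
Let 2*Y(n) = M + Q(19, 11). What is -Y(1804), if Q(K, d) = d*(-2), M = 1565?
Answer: -1543/2 ≈ -771.50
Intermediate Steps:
Q(K, d) = -2*d
Y(n) = 1543/2 (Y(n) = (1565 - 2*11)/2 = (1565 - 22)/2 = (½)*1543 = 1543/2)
-Y(1804) = -1*1543/2 = -1543/2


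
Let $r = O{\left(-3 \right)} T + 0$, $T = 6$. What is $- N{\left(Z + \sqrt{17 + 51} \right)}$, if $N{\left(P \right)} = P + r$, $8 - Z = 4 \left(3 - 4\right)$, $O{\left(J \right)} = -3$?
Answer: $6 - 2 \sqrt{17} \approx -2.2462$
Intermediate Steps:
$Z = 12$ ($Z = 8 - 4 \left(3 - 4\right) = 8 - 4 \left(-1\right) = 8 - -4 = 8 + 4 = 12$)
$r = -18$ ($r = \left(-3\right) 6 + 0 = -18 + 0 = -18$)
$N{\left(P \right)} = -18 + P$ ($N{\left(P \right)} = P - 18 = -18 + P$)
$- N{\left(Z + \sqrt{17 + 51} \right)} = - (-18 + \left(12 + \sqrt{17 + 51}\right)) = - (-18 + \left(12 + \sqrt{68}\right)) = - (-18 + \left(12 + 2 \sqrt{17}\right)) = - (-6 + 2 \sqrt{17}) = 6 - 2 \sqrt{17}$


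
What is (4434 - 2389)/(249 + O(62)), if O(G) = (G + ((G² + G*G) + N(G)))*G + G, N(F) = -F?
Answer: 2045/476967 ≈ 0.0042875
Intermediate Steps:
O(G) = G + 2*G³ (O(G) = (G + ((G² + G*G) - G))*G + G = (G + ((G² + G²) - G))*G + G = (G + (2*G² - G))*G + G = (G + (-G + 2*G²))*G + G = (2*G²)*G + G = 2*G³ + G = G + 2*G³)
(4434 - 2389)/(249 + O(62)) = (4434 - 2389)/(249 + (62 + 2*62³)) = 2045/(249 + (62 + 2*238328)) = 2045/(249 + (62 + 476656)) = 2045/(249 + 476718) = 2045/476967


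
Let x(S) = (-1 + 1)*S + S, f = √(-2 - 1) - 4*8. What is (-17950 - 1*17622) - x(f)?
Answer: -35540 - I*√3 ≈ -35540.0 - 1.732*I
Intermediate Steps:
f = -32 + I*√3 (f = √(-3) - 32 = I*√3 - 32 = -32 + I*√3 ≈ -32.0 + 1.732*I)
x(S) = S (x(S) = 0*S + S = 0 + S = S)
(-17950 - 1*17622) - x(f) = (-17950 - 1*17622) - (-32 + I*√3) = (-17950 - 17622) + (32 - I*√3) = -35572 + (32 - I*√3) = -35540 - I*√3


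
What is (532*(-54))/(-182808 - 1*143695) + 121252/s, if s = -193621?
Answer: -34026797668/63217837363 ≈ -0.53825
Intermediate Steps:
(532*(-54))/(-182808 - 1*143695) + 121252/s = (532*(-54))/(-182808 - 1*143695) + 121252/(-193621) = -28728/(-182808 - 143695) + 121252*(-1/193621) = -28728/(-326503) - 121252/193621 = -28728*(-1/326503) - 121252/193621 = 28728/326503 - 121252/193621 = -34026797668/63217837363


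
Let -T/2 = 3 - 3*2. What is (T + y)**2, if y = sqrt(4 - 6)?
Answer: (6 + I*sqrt(2))**2 ≈ 34.0 + 16.971*I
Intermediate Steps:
T = 6 (T = -2*(3 - 3*2) = -2*(3 - 6) = -2*(-3) = 6)
y = I*sqrt(2) (y = sqrt(-2) = I*sqrt(2) ≈ 1.4142*I)
(T + y)**2 = (6 + I*sqrt(2))**2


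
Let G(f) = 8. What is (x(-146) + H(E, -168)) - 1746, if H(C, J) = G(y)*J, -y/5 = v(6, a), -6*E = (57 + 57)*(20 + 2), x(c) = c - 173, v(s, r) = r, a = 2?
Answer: -3409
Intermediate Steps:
x(c) = -173 + c
E = -418 (E = -(57 + 57)*(20 + 2)/6 = -19*22 = -⅙*2508 = -418)
y = -10 (y = -5*2 = -10)
H(C, J) = 8*J
(x(-146) + H(E, -168)) - 1746 = ((-173 - 146) + 8*(-168)) - 1746 = (-319 - 1344) - 1746 = -1663 - 1746 = -3409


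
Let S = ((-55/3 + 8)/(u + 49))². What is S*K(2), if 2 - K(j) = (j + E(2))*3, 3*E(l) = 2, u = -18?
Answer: -⅔ ≈ -0.66667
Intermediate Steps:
E(l) = ⅔ (E(l) = (⅓)*2 = ⅔)
K(j) = -3*j (K(j) = 2 - (j + ⅔)*3 = 2 - (⅔ + j)*3 = 2 - (2 + 3*j) = 2 + (-2 - 3*j) = -3*j)
S = ⅑ (S = ((-55/3 + 8)/(-18 + 49))² = ((-55*⅓ + 8)/31)² = ((-55/3 + 8)*(1/31))² = (-31/3*1/31)² = (-⅓)² = ⅑ ≈ 0.11111)
S*K(2) = (-3*2)/9 = (⅑)*(-6) = -⅔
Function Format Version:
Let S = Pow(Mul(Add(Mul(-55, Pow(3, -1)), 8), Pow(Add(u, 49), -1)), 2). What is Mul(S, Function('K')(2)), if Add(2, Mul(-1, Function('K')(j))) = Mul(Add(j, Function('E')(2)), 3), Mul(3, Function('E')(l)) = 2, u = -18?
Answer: Rational(-2, 3) ≈ -0.66667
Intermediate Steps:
Function('E')(l) = Rational(2, 3) (Function('E')(l) = Mul(Rational(1, 3), 2) = Rational(2, 3))
Function('K')(j) = Mul(-3, j) (Function('K')(j) = Add(2, Mul(-1, Mul(Add(j, Rational(2, 3)), 3))) = Add(2, Mul(-1, Mul(Add(Rational(2, 3), j), 3))) = Add(2, Mul(-1, Add(2, Mul(3, j)))) = Add(2, Add(-2, Mul(-3, j))) = Mul(-3, j))
S = Rational(1, 9) (S = Pow(Mul(Add(Mul(-55, Pow(3, -1)), 8), Pow(Add(-18, 49), -1)), 2) = Pow(Mul(Add(Mul(-55, Rational(1, 3)), 8), Pow(31, -1)), 2) = Pow(Mul(Add(Rational(-55, 3), 8), Rational(1, 31)), 2) = Pow(Mul(Rational(-31, 3), Rational(1, 31)), 2) = Pow(Rational(-1, 3), 2) = Rational(1, 9) ≈ 0.11111)
Mul(S, Function('K')(2)) = Mul(Rational(1, 9), Mul(-3, 2)) = Mul(Rational(1, 9), -6) = Rational(-2, 3)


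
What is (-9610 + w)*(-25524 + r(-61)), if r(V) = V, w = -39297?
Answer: 1251285595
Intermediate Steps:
(-9610 + w)*(-25524 + r(-61)) = (-9610 - 39297)*(-25524 - 61) = -48907*(-25585) = 1251285595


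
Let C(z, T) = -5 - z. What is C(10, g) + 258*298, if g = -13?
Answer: 76869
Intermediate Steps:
C(10, g) + 258*298 = (-5 - 1*10) + 258*298 = (-5 - 10) + 76884 = -15 + 76884 = 76869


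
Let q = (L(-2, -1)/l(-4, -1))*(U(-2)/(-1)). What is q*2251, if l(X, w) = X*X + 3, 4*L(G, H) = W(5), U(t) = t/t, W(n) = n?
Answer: -11255/76 ≈ -148.09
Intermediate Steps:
U(t) = 1
L(G, H) = 5/4 (L(G, H) = (¼)*5 = 5/4)
l(X, w) = 3 + X² (l(X, w) = X² + 3 = 3 + X²)
q = -5/76 (q = (5/(4*(3 + (-4)²)))*(1/(-1)) = (5/(4*(3 + 16)))*(1*(-1)) = ((5/4)/19)*(-1) = ((5/4)*(1/19))*(-1) = (5/76)*(-1) = -5/76 ≈ -0.065789)
q*2251 = -5/76*2251 = -11255/76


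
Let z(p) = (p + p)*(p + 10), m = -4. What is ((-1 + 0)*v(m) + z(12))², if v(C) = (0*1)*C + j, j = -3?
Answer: 281961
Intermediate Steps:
z(p) = 2*p*(10 + p) (z(p) = (2*p)*(10 + p) = 2*p*(10 + p))
v(C) = -3 (v(C) = (0*1)*C - 3 = 0*C - 3 = 0 - 3 = -3)
((-1 + 0)*v(m) + z(12))² = ((-1 + 0)*(-3) + 2*12*(10 + 12))² = (-1*(-3) + 2*12*22)² = (3 + 528)² = 531² = 281961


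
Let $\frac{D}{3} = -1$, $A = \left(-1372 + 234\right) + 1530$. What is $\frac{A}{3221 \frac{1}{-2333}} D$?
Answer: $\frac{2743608}{3221} \approx 851.79$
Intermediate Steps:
$A = 392$ ($A = -1138 + 1530 = 392$)
$D = -3$ ($D = 3 \left(-1\right) = -3$)
$\frac{A}{3221 \frac{1}{-2333}} D = \frac{392}{3221 \frac{1}{-2333}} \left(-3\right) = \frac{392}{3221 \left(- \frac{1}{2333}\right)} \left(-3\right) = \frac{392}{- \frac{3221}{2333}} \left(-3\right) = 392 \left(- \frac{2333}{3221}\right) \left(-3\right) = \left(- \frac{914536}{3221}\right) \left(-3\right) = \frac{2743608}{3221}$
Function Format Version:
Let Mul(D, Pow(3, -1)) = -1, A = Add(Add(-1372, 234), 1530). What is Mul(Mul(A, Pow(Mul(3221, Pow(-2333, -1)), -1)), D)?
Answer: Rational(2743608, 3221) ≈ 851.79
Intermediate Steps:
A = 392 (A = Add(-1138, 1530) = 392)
D = -3 (D = Mul(3, -1) = -3)
Mul(Mul(A, Pow(Mul(3221, Pow(-2333, -1)), -1)), D) = Mul(Mul(392, Pow(Mul(3221, Pow(-2333, -1)), -1)), -3) = Mul(Mul(392, Pow(Mul(3221, Rational(-1, 2333)), -1)), -3) = Mul(Mul(392, Pow(Rational(-3221, 2333), -1)), -3) = Mul(Mul(392, Rational(-2333, 3221)), -3) = Mul(Rational(-914536, 3221), -3) = Rational(2743608, 3221)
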